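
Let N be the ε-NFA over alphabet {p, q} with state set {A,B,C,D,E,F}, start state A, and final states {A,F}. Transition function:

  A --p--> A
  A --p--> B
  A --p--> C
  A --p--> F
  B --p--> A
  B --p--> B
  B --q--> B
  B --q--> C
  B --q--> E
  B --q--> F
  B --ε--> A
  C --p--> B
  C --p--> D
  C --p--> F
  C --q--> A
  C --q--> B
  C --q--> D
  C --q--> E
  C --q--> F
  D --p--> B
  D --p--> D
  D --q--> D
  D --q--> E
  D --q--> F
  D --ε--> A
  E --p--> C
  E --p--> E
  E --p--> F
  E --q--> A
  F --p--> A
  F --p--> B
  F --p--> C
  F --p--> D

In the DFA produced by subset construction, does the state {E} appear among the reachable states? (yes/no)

Start state of the DFA: {A} (ε-closure of the NFA start).
{A} --p--> {A,B,C,F}  [new]
{A} --q--> ∅  [new]
{A,B,C,F} --p--> {A,B,C,D,F}  [new]
{A,B,C,F} --q--> {A,B,C,D,E,F}  [new]
∅ --p--> ∅  [seen]
∅ --q--> ∅  [seen]
{A,B,C,D,F} --p--> {A,B,C,D,F}  [seen]
{A,B,C,D,F} --q--> {A,B,C,D,E,F}  [seen]
{A,B,C,D,E,F} --p--> {A,B,C,D,E,F}  [seen]
{A,B,C,D,E,F} --q--> {A,B,C,D,E,F}  [seen]
Reachable DFA states: {A}, {A,B,C,F}, ∅, {A,B,C,D,F}, {A,B,C,D,E,F}.
{E} is not among them.

no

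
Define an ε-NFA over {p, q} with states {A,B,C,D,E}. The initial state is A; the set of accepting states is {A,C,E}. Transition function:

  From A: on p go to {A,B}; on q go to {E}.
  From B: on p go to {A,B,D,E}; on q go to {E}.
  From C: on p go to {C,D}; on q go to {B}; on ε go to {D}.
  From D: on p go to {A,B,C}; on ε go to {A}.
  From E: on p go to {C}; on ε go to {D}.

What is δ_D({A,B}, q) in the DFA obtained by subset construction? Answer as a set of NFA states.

{A,D,E}

δ(A,q) = {E}; δ(B,q) = {E}.
Union: {E}.
ε-closure gives {A,D,E}.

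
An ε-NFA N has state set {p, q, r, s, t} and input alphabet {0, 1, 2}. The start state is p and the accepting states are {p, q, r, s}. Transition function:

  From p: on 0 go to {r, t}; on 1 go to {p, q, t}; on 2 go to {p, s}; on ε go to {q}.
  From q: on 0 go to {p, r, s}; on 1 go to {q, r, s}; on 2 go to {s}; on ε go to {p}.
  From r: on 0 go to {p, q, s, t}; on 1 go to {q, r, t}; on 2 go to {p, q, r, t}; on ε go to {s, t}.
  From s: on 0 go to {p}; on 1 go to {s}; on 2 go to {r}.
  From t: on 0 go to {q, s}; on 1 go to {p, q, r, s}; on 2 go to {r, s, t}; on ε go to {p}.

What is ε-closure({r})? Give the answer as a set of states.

Begin with {r}.
r →ε {s, t}; add s, t.
t →ε {p}; add p.
p →ε {q}; add q.
ε-closure = {p, q, r, s, t}.

{p, q, r, s, t}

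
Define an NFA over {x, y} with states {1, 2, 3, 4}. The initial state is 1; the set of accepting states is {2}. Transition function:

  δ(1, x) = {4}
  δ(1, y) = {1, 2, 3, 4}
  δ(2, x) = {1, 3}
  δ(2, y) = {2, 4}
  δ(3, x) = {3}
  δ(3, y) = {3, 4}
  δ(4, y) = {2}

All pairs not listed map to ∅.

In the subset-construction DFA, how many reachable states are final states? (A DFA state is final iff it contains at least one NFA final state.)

4

Start state of the DFA: {1}.
{1} --x--> {4}  [new]
{1} --y--> {1, 2, 3, 4}  [new]
{4} --x--> ∅  [new]
{4} --y--> {2}  [new]
{1, 2, 3, 4} --x--> {1, 3, 4}  [new]
{1, 2, 3, 4} --y--> {1, 2, 3, 4}  [seen]
∅ --x--> ∅  [seen]
∅ --y--> ∅  [seen]
{2} --x--> {1, 3}  [new]
{2} --y--> {2, 4}  [new]
{1, 3, 4} --x--> {3, 4}  [new]
{1, 3, 4} --y--> {1, 2, 3, 4}  [seen]
{1, 3} --x--> {3, 4}  [seen]
{1, 3} --y--> {1, 2, 3, 4}  [seen]
{2, 4} --x--> {1, 3}  [seen]
{2, 4} --y--> {2, 4}  [seen]
{3, 4} --x--> {3}  [new]
{3, 4} --y--> {2, 3, 4}  [new]
{3} --x--> {3}  [seen]
{3} --y--> {3, 4}  [seen]
{2, 3, 4} --x--> {1, 3}  [seen]
{2, 3, 4} --y--> {2, 3, 4}  [seen]
Reachable DFA states: {1}, {4}, {1, 2, 3, 4}, ∅, {2}, {1, 3, 4}, {1, 3}, {2, 4}, {3, 4}, {3}, {2, 3, 4}.
Accepting DFA states (contain an NFA accepting state): {1, 2, 3, 4}, {2}, {2, 4}, {2, 3, 4}.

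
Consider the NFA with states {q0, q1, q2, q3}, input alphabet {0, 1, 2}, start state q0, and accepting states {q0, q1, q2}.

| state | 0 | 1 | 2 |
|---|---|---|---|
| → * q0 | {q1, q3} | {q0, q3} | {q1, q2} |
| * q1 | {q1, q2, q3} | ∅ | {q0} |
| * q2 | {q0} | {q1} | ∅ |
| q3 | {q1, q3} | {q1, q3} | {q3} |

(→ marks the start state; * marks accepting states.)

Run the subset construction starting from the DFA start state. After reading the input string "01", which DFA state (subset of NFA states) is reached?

Start: {q0}.
δ(q0,0) = {q1, q3}.
Union: {q1, q3}.
After 0: {q1, q3}.
δ(q1,1) = ∅; δ(q3,1) = {q1, q3}.
Union: {q1, q3}.
After 1: {q1, q3}.

{q1, q3}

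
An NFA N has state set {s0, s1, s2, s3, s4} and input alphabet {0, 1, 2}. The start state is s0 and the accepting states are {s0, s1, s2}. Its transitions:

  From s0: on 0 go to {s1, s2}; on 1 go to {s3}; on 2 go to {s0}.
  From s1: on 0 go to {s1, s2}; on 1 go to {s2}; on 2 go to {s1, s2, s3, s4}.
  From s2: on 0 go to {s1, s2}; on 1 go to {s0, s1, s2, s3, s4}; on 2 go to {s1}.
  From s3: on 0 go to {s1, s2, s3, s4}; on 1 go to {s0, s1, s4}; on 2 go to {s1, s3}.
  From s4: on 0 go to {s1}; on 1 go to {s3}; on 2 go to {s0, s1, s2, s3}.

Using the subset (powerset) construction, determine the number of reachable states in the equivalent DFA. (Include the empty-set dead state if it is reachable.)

Start state of the DFA: {s0}.
{s0} --0--> {s1, s2}  [new]
{s0} --1--> {s3}  [new]
{s0} --2--> {s0}  [seen]
{s1, s2} --0--> {s1, s2}  [seen]
{s1, s2} --1--> {s0, s1, s2, s3, s4}  [new]
{s1, s2} --2--> {s1, s2, s3, s4}  [new]
{s3} --0--> {s1, s2, s3, s4}  [seen]
{s3} --1--> {s0, s1, s4}  [new]
{s3} --2--> {s1, s3}  [new]
{s0, s1, s2, s3, s4} --0--> {s1, s2, s3, s4}  [seen]
{s0, s1, s2, s3, s4} --1--> {s0, s1, s2, s3, s4}  [seen]
{s0, s1, s2, s3, s4} --2--> {s0, s1, s2, s3, s4}  [seen]
{s1, s2, s3, s4} --0--> {s1, s2, s3, s4}  [seen]
{s1, s2, s3, s4} --1--> {s0, s1, s2, s3, s4}  [seen]
{s1, s2, s3, s4} --2--> {s0, s1, s2, s3, s4}  [seen]
{s0, s1, s4} --0--> {s1, s2}  [seen]
{s0, s1, s4} --1--> {s2, s3}  [new]
{s0, s1, s4} --2--> {s0, s1, s2, s3, s4}  [seen]
{s1, s3} --0--> {s1, s2, s3, s4}  [seen]
{s1, s3} --1--> {s0, s1, s2, s4}  [new]
{s1, s3} --2--> {s1, s2, s3, s4}  [seen]
{s2, s3} --0--> {s1, s2, s3, s4}  [seen]
{s2, s3} --1--> {s0, s1, s2, s3, s4}  [seen]
{s2, s3} --2--> {s1, s3}  [seen]
{s0, s1, s2, s4} --0--> {s1, s2}  [seen]
{s0, s1, s2, s4} --1--> {s0, s1, s2, s3, s4}  [seen]
{s0, s1, s2, s4} --2--> {s0, s1, s2, s3, s4}  [seen]
Reachable DFA states: {s0}, {s1, s2}, {s3}, {s0, s1, s2, s3, s4}, {s1, s2, s3, s4}, {s0, s1, s4}, {s1, s3}, {s2, s3}, {s0, s1, s2, s4}.

9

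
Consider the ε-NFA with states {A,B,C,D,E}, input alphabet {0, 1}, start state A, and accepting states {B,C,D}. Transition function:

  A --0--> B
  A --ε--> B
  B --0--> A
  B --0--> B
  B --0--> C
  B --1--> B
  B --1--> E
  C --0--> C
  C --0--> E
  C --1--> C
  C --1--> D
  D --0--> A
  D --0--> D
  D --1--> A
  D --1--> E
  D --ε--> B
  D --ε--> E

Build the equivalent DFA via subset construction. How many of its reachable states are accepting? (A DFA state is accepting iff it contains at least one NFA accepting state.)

6

Start state of the DFA: {A,B} (ε-closure of the NFA start).
{A,B} --0--> {A,B,C}  [new]
{A,B} --1--> {B,E}  [new]
{A,B,C} --0--> {A,B,C,E}  [new]
{A,B,C} --1--> {B,C,D,E}  [new]
{B,E} --0--> {A,B,C}  [seen]
{B,E} --1--> {B,E}  [seen]
{A,B,C,E} --0--> {A,B,C,E}  [seen]
{A,B,C,E} --1--> {B,C,D,E}  [seen]
{B,C,D,E} --0--> {A,B,C,D,E}  [new]
{B,C,D,E} --1--> {A,B,C,D,E}  [seen]
{A,B,C,D,E} --0--> {A,B,C,D,E}  [seen]
{A,B,C,D,E} --1--> {A,B,C,D,E}  [seen]
Reachable DFA states: {A,B}, {A,B,C}, {B,E}, {A,B,C,E}, {B,C,D,E}, {A,B,C,D,E}.
Accepting DFA states (contain an NFA accepting state): {A,B}, {A,B,C}, {B,E}, {A,B,C,E}, {B,C,D,E}, {A,B,C,D,E}.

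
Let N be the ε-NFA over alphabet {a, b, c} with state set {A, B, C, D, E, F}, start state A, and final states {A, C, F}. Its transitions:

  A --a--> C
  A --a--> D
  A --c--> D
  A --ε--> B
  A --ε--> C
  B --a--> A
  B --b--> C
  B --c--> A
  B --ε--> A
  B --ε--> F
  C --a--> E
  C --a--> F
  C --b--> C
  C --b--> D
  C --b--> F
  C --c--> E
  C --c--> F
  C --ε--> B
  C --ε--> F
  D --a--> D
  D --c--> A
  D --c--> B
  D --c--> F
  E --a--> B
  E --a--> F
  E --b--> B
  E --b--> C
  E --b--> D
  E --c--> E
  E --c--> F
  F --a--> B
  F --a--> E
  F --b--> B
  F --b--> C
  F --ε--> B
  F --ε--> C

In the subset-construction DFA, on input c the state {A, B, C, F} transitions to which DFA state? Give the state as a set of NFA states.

δ(A,c) = {D}; δ(B,c) = {A}; δ(C,c) = {E, F}; δ(F,c) = ∅.
Union: {A, D, E, F}.
ε-closure gives {A, B, C, D, E, F}.

{A, B, C, D, E, F}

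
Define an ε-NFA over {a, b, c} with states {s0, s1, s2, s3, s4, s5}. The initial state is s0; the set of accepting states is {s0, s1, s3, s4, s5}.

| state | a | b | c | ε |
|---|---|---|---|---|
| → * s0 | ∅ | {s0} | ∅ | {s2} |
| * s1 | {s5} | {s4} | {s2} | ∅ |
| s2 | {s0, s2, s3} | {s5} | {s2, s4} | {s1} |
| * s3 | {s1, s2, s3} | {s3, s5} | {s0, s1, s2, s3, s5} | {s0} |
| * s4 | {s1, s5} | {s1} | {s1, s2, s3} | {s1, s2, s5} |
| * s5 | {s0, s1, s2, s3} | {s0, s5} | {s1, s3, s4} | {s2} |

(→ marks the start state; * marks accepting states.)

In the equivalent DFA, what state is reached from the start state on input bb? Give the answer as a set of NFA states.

Start: {s0, s1, s2}.
δ(s0,b) = {s0}; δ(s1,b) = {s4}; δ(s2,b) = {s5}.
Union: {s0, s4, s5}.
ε-closure gives {s0, s1, s2, s4, s5}.
After b: {s0, s1, s2, s4, s5}.
δ(s0,b) = {s0}; δ(s1,b) = {s4}; δ(s2,b) = {s5}; δ(s4,b) = {s1}; δ(s5,b) = {s0, s5}.
Union: {s0, s1, s4, s5}.
ε-closure gives {s0, s1, s2, s4, s5}.
After b: {s0, s1, s2, s4, s5}.

{s0, s1, s2, s4, s5}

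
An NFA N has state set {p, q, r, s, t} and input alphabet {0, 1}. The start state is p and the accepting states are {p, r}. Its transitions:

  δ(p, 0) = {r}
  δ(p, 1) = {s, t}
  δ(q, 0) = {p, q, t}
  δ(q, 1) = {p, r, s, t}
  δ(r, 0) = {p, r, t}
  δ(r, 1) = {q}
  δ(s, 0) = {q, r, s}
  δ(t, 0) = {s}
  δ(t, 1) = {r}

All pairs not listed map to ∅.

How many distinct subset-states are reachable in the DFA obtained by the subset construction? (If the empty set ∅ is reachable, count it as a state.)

Start state of the DFA: {p}.
{p} --0--> {r}  [new]
{p} --1--> {s, t}  [new]
{r} --0--> {p, r, t}  [new]
{r} --1--> {q}  [new]
{s, t} --0--> {q, r, s}  [new]
{s, t} --1--> {r}  [seen]
{p, r, t} --0--> {p, r, s, t}  [new]
{p, r, t} --1--> {q, r, s, t}  [new]
{q} --0--> {p, q, t}  [new]
{q} --1--> {p, r, s, t}  [seen]
{q, r, s} --0--> {p, q, r, s, t}  [new]
{q, r, s} --1--> {p, q, r, s, t}  [seen]
{p, r, s, t} --0--> {p, q, r, s, t}  [seen]
{p, r, s, t} --1--> {q, r, s, t}  [seen]
{q, r, s, t} --0--> {p, q, r, s, t}  [seen]
{q, r, s, t} --1--> {p, q, r, s, t}  [seen]
{p, q, t} --0--> {p, q, r, s, t}  [seen]
{p, q, t} --1--> {p, r, s, t}  [seen]
{p, q, r, s, t} --0--> {p, q, r, s, t}  [seen]
{p, q, r, s, t} --1--> {p, q, r, s, t}  [seen]
Reachable DFA states: {p}, {r}, {s, t}, {p, r, t}, {q}, {q, r, s}, {p, r, s, t}, {q, r, s, t}, {p, q, t}, {p, q, r, s, t}.

10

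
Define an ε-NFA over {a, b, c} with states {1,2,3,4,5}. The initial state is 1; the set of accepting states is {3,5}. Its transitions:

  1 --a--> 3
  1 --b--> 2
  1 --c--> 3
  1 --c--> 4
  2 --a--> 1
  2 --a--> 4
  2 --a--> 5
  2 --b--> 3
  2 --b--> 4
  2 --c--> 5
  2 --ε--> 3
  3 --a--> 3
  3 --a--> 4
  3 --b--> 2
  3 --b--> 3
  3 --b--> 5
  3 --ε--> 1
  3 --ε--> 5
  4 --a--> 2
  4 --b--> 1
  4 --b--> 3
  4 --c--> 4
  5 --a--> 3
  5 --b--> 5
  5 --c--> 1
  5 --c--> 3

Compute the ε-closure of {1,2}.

Begin with {1,2}.
2 →ε {3}; add 3.
3 →ε {1,5}; add 5.
ε-closure = {1,2,3,5}.

{1,2,3,5}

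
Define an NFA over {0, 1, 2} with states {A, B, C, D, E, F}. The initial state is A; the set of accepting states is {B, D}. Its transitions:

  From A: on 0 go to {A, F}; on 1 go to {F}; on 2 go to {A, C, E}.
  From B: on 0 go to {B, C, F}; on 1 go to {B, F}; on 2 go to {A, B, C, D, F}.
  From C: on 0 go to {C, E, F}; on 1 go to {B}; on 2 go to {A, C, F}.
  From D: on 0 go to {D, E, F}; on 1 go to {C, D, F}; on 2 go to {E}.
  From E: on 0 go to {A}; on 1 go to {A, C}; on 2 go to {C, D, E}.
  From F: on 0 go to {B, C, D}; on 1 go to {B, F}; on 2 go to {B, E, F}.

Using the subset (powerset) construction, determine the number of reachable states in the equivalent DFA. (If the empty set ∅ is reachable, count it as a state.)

Start state of the DFA: {A}.
{A} --0--> {A, F}  [new]
{A} --1--> {F}  [new]
{A} --2--> {A, C, E}  [new]
{A, F} --0--> {A, B, C, D, F}  [new]
{A, F} --1--> {B, F}  [new]
{A, F} --2--> {A, B, C, E, F}  [new]
{F} --0--> {B, C, D}  [new]
{F} --1--> {B, F}  [seen]
{F} --2--> {B, E, F}  [new]
{A, C, E} --0--> {A, C, E, F}  [new]
{A, C, E} --1--> {A, B, C, F}  [new]
{A, C, E} --2--> {A, C, D, E, F}  [new]
{A, B, C, D, F} --0--> {A, B, C, D, E, F}  [new]
{A, B, C, D, F} --1--> {B, C, D, F}  [new]
{A, B, C, D, F} --2--> {A, B, C, D, E, F}  [seen]
{B, F} --0--> {B, C, D, F}  [seen]
{B, F} --1--> {B, F}  [seen]
{B, F} --2--> {A, B, C, D, E, F}  [seen]
{A, B, C, E, F} --0--> {A, B, C, D, E, F}  [seen]
{A, B, C, E, F} --1--> {A, B, C, F}  [seen]
{A, B, C, E, F} --2--> {A, B, C, D, E, F}  [seen]
{B, C, D} --0--> {B, C, D, E, F}  [new]
{B, C, D} --1--> {B, C, D, F}  [seen]
{B, C, D} --2--> {A, B, C, D, E, F}  [seen]
{B, E, F} --0--> {A, B, C, D, F}  [seen]
{B, E, F} --1--> {A, B, C, F}  [seen]
{B, E, F} --2--> {A, B, C, D, E, F}  [seen]
{A, C, E, F} --0--> {A, B, C, D, E, F}  [seen]
{A, C, E, F} --1--> {A, B, C, F}  [seen]
{A, C, E, F} --2--> {A, B, C, D, E, F}  [seen]
{A, B, C, F} --0--> {A, B, C, D, E, F}  [seen]
{A, B, C, F} --1--> {B, F}  [seen]
{A, B, C, F} --2--> {A, B, C, D, E, F}  [seen]
{A, C, D, E, F} --0--> {A, B, C, D, E, F}  [seen]
{A, C, D, E, F} --1--> {A, B, C, D, F}  [seen]
{A, C, D, E, F} --2--> {A, B, C, D, E, F}  [seen]
{A, B, C, D, E, F} --0--> {A, B, C, D, E, F}  [seen]
{A, B, C, D, E, F} --1--> {A, B, C, D, F}  [seen]
{A, B, C, D, E, F} --2--> {A, B, C, D, E, F}  [seen]
{B, C, D, F} --0--> {B, C, D, E, F}  [seen]
{B, C, D, F} --1--> {B, C, D, F}  [seen]
{B, C, D, F} --2--> {A, B, C, D, E, F}  [seen]
{B, C, D, E, F} --0--> {A, B, C, D, E, F}  [seen]
{B, C, D, E, F} --1--> {A, B, C, D, F}  [seen]
{B, C, D, E, F} --2--> {A, B, C, D, E, F}  [seen]
Reachable DFA states: {A}, {A, F}, {F}, {A, C, E}, {A, B, C, D, F}, {B, F}, {A, B, C, E, F}, {B, C, D}, {B, E, F}, {A, C, E, F}, {A, B, C, F}, {A, C, D, E, F}, {A, B, C, D, E, F}, {B, C, D, F}, {B, C, D, E, F}.

15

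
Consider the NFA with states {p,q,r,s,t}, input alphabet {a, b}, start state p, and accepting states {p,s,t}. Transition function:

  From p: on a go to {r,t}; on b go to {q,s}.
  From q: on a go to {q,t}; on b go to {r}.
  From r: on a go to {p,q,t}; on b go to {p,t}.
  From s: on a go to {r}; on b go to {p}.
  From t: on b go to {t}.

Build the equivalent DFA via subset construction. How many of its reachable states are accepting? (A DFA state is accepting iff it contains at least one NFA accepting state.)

Start state of the DFA: {p}.
{p} --a--> {r,t}  [new]
{p} --b--> {q,s}  [new]
{r,t} --a--> {p,q,t}  [new]
{r,t} --b--> {p,t}  [new]
{q,s} --a--> {q,r,t}  [new]
{q,s} --b--> {p,r}  [new]
{p,q,t} --a--> {q,r,t}  [seen]
{p,q,t} --b--> {q,r,s,t}  [new]
{p,t} --a--> {r,t}  [seen]
{p,t} --b--> {q,s,t}  [new]
{q,r,t} --a--> {p,q,t}  [seen]
{q,r,t} --b--> {p,r,t}  [new]
{p,r} --a--> {p,q,r,t}  [new]
{p,r} --b--> {p,q,s,t}  [new]
{q,r,s,t} --a--> {p,q,r,t}  [seen]
{q,r,s,t} --b--> {p,r,t}  [seen]
{q,s,t} --a--> {q,r,t}  [seen]
{q,s,t} --b--> {p,r,t}  [seen]
{p,r,t} --a--> {p,q,r,t}  [seen]
{p,r,t} --b--> {p,q,s,t}  [seen]
{p,q,r,t} --a--> {p,q,r,t}  [seen]
{p,q,r,t} --b--> {p,q,r,s,t}  [new]
{p,q,s,t} --a--> {q,r,t}  [seen]
{p,q,s,t} --b--> {p,q,r,s,t}  [seen]
{p,q,r,s,t} --a--> {p,q,r,t}  [seen]
{p,q,r,s,t} --b--> {p,q,r,s,t}  [seen]
Reachable DFA states: {p}, {r,t}, {q,s}, {p,q,t}, {p,t}, {q,r,t}, {p,r}, {q,r,s,t}, {q,s,t}, {p,r,t}, {p,q,r,t}, {p,q,s,t}, {p,q,r,s,t}.
Accepting DFA states (contain an NFA accepting state): {p}, {r,t}, {q,s}, {p,q,t}, {p,t}, {q,r,t}, {p,r}, {q,r,s,t}, {q,s,t}, {p,r,t}, {p,q,r,t}, {p,q,s,t}, {p,q,r,s,t}.

13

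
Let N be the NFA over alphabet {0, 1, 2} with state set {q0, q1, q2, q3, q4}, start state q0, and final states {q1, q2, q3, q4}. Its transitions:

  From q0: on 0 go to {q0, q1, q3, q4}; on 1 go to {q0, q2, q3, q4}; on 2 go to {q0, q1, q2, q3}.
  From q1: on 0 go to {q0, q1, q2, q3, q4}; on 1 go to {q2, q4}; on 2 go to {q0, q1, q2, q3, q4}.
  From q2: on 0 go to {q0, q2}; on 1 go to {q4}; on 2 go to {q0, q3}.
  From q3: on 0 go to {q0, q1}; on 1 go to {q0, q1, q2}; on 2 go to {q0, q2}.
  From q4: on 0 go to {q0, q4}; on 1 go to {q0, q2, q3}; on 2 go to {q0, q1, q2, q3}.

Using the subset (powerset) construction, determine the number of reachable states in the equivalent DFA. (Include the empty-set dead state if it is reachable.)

5

Start state of the DFA: {q0}.
{q0} --0--> {q0, q1, q3, q4}  [new]
{q0} --1--> {q0, q2, q3, q4}  [new]
{q0} --2--> {q0, q1, q2, q3}  [new]
{q0, q1, q3, q4} --0--> {q0, q1, q2, q3, q4}  [new]
{q0, q1, q3, q4} --1--> {q0, q1, q2, q3, q4}  [seen]
{q0, q1, q3, q4} --2--> {q0, q1, q2, q3, q4}  [seen]
{q0, q2, q3, q4} --0--> {q0, q1, q2, q3, q4}  [seen]
{q0, q2, q3, q4} --1--> {q0, q1, q2, q3, q4}  [seen]
{q0, q2, q3, q4} --2--> {q0, q1, q2, q3}  [seen]
{q0, q1, q2, q3} --0--> {q0, q1, q2, q3, q4}  [seen]
{q0, q1, q2, q3} --1--> {q0, q1, q2, q3, q4}  [seen]
{q0, q1, q2, q3} --2--> {q0, q1, q2, q3, q4}  [seen]
{q0, q1, q2, q3, q4} --0--> {q0, q1, q2, q3, q4}  [seen]
{q0, q1, q2, q3, q4} --1--> {q0, q1, q2, q3, q4}  [seen]
{q0, q1, q2, q3, q4} --2--> {q0, q1, q2, q3, q4}  [seen]
Reachable DFA states: {q0}, {q0, q1, q3, q4}, {q0, q2, q3, q4}, {q0, q1, q2, q3}, {q0, q1, q2, q3, q4}.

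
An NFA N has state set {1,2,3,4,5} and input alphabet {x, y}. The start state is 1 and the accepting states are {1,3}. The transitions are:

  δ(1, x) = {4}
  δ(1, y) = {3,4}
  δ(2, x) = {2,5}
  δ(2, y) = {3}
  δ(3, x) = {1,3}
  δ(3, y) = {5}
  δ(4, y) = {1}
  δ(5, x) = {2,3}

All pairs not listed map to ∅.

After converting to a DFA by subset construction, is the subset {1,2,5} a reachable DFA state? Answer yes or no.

Start state of the DFA: {1}.
{1} --x--> {4}  [new]
{1} --y--> {3,4}  [new]
{4} --x--> ∅  [new]
{4} --y--> {1}  [seen]
{3,4} --x--> {1,3}  [new]
{3,4} --y--> {1,5}  [new]
∅ --x--> ∅  [seen]
∅ --y--> ∅  [seen]
{1,3} --x--> {1,3,4}  [new]
{1,3} --y--> {3,4,5}  [new]
{1,5} --x--> {2,3,4}  [new]
{1,5} --y--> {3,4}  [seen]
{1,3,4} --x--> {1,3,4}  [seen]
{1,3,4} --y--> {1,3,4,5}  [new]
{3,4,5} --x--> {1,2,3}  [new]
{3,4,5} --y--> {1,5}  [seen]
{2,3,4} --x--> {1,2,3,5}  [new]
{2,3,4} --y--> {1,3,5}  [new]
{1,3,4,5} --x--> {1,2,3,4}  [new]
{1,3,4,5} --y--> {1,3,4,5}  [seen]
{1,2,3} --x--> {1,2,3,4,5}  [new]
{1,2,3} --y--> {3,4,5}  [seen]
{1,2,3,5} --x--> {1,2,3,4,5}  [seen]
{1,2,3,5} --y--> {3,4,5}  [seen]
{1,3,5} --x--> {1,2,3,4}  [seen]
{1,3,5} --y--> {3,4,5}  [seen]
{1,2,3,4} --x--> {1,2,3,4,5}  [seen]
{1,2,3,4} --y--> {1,3,4,5}  [seen]
{1,2,3,4,5} --x--> {1,2,3,4,5}  [seen]
{1,2,3,4,5} --y--> {1,3,4,5}  [seen]
Reachable DFA states: {1}, {4}, {3,4}, ∅, {1,3}, {1,5}, {1,3,4}, {3,4,5}, {2,3,4}, {1,3,4,5}, {1,2,3}, {1,2,3,5}, {1,3,5}, {1,2,3,4}, {1,2,3,4,5}.
{1,2,5} is not among them.

no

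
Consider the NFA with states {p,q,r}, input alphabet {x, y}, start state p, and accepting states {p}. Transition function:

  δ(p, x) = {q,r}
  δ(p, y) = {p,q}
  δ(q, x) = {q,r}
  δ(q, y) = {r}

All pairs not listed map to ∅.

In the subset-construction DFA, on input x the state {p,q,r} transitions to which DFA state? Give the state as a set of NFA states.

δ(p,x) = {q,r}; δ(q,x) = {q,r}; δ(r,x) = ∅.
Union: {q,r}.

{q,r}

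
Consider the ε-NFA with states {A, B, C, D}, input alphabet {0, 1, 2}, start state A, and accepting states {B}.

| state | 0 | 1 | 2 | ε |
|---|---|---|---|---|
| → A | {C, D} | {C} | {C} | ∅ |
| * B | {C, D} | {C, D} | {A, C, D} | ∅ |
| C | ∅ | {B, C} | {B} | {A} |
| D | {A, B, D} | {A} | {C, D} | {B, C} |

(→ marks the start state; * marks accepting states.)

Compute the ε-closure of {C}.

Begin with {C}.
C →ε {A}; add A.
ε-closure = {A, C}.

{A, C}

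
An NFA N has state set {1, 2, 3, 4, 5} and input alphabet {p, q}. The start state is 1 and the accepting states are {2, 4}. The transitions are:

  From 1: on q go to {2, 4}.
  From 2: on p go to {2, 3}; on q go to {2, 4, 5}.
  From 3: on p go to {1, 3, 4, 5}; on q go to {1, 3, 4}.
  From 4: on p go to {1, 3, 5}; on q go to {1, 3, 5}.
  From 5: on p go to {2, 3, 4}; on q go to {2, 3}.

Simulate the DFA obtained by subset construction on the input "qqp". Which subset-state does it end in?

Start: {1}.
δ(1,q) = {2, 4}.
Union: {2, 4}.
After q: {2, 4}.
δ(2,q) = {2, 4, 5}; δ(4,q) = {1, 3, 5}.
Union: {1, 2, 3, 4, 5}.
After q: {1, 2, 3, 4, 5}.
δ(1,p) = ∅; δ(2,p) = {2, 3}; δ(3,p) = {1, 3, 4, 5}; δ(4,p) = {1, 3, 5}; δ(5,p) = {2, 3, 4}.
Union: {1, 2, 3, 4, 5}.
After p: {1, 2, 3, 4, 5}.

{1, 2, 3, 4, 5}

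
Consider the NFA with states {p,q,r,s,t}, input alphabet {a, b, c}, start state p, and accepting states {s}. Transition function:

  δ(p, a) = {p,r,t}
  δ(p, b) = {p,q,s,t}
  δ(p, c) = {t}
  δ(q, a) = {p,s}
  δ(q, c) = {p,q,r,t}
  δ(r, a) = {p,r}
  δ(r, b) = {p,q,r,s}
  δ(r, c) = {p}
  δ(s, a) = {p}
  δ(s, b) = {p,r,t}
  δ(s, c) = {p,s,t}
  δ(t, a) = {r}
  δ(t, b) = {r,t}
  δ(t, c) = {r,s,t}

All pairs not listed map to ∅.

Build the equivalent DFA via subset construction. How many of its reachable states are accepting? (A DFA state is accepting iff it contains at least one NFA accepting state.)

5

Start state of the DFA: {p}.
{p} --a--> {p,r,t}  [new]
{p} --b--> {p,q,s,t}  [new]
{p} --c--> {t}  [new]
{p,r,t} --a--> {p,r,t}  [seen]
{p,r,t} --b--> {p,q,r,s,t}  [new]
{p,r,t} --c--> {p,r,s,t}  [new]
{p,q,s,t} --a--> {p,r,s,t}  [seen]
{p,q,s,t} --b--> {p,q,r,s,t}  [seen]
{p,q,s,t} --c--> {p,q,r,s,t}  [seen]
{t} --a--> {r}  [new]
{t} --b--> {r,t}  [new]
{t} --c--> {r,s,t}  [new]
{p,q,r,s,t} --a--> {p,r,s,t}  [seen]
{p,q,r,s,t} --b--> {p,q,r,s,t}  [seen]
{p,q,r,s,t} --c--> {p,q,r,s,t}  [seen]
{p,r,s,t} --a--> {p,r,t}  [seen]
{p,r,s,t} --b--> {p,q,r,s,t}  [seen]
{p,r,s,t} --c--> {p,r,s,t}  [seen]
{r} --a--> {p,r}  [new]
{r} --b--> {p,q,r,s}  [new]
{r} --c--> {p}  [seen]
{r,t} --a--> {p,r}  [seen]
{r,t} --b--> {p,q,r,s,t}  [seen]
{r,t} --c--> {p,r,s,t}  [seen]
{r,s,t} --a--> {p,r}  [seen]
{r,s,t} --b--> {p,q,r,s,t}  [seen]
{r,s,t} --c--> {p,r,s,t}  [seen]
{p,r} --a--> {p,r,t}  [seen]
{p,r} --b--> {p,q,r,s,t}  [seen]
{p,r} --c--> {p,t}  [new]
{p,q,r,s} --a--> {p,r,s,t}  [seen]
{p,q,r,s} --b--> {p,q,r,s,t}  [seen]
{p,q,r,s} --c--> {p,q,r,s,t}  [seen]
{p,t} --a--> {p,r,t}  [seen]
{p,t} --b--> {p,q,r,s,t}  [seen]
{p,t} --c--> {r,s,t}  [seen]
Reachable DFA states: {p}, {p,r,t}, {p,q,s,t}, {t}, {p,q,r,s,t}, {p,r,s,t}, {r}, {r,t}, {r,s,t}, {p,r}, {p,q,r,s}, {p,t}.
Accepting DFA states (contain an NFA accepting state): {p,q,s,t}, {p,q,r,s,t}, {p,r,s,t}, {r,s,t}, {p,q,r,s}.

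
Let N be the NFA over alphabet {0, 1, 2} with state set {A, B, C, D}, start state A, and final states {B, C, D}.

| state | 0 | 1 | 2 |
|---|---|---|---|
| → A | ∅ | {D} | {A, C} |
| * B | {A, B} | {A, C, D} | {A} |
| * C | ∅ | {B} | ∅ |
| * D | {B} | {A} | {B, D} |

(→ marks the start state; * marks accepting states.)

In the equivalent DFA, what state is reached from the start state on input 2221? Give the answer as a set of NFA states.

Start: {A}.
δ(A,2) = {A, C}.
Union: {A, C}.
After 2: {A, C}.
δ(A,2) = {A, C}; δ(C,2) = ∅.
Union: {A, C}.
After 2: {A, C}.
δ(A,2) = {A, C}; δ(C,2) = ∅.
Union: {A, C}.
After 2: {A, C}.
δ(A,1) = {D}; δ(C,1) = {B}.
Union: {B, D}.
After 1: {B, D}.

{B, D}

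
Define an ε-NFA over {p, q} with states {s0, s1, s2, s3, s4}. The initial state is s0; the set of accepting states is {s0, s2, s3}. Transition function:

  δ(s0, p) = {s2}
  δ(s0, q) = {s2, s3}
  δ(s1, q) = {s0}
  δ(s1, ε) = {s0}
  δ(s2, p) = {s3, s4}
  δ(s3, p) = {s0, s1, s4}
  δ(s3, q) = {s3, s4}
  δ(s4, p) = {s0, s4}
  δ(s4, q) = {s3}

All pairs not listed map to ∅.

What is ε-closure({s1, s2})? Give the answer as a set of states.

{s0, s1, s2}

Begin with {s1, s2}.
s1 →ε {s0}; add s0.
ε-closure = {s0, s1, s2}.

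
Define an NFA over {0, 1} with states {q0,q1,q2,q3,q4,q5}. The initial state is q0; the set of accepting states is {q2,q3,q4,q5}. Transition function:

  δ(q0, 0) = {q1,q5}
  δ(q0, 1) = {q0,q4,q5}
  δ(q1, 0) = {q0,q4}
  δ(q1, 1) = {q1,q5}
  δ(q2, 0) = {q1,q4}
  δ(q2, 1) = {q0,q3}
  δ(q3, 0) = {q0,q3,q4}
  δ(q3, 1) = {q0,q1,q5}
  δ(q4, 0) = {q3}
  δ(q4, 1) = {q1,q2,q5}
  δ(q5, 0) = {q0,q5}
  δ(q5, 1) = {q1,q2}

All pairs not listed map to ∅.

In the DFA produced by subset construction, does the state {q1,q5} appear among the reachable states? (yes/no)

Start state of the DFA: {q0}.
{q0} --0--> {q1,q5}  [new]
{q0} --1--> {q0,q4,q5}  [new]
{q1,q5} --0--> {q0,q4,q5}  [seen]
{q1,q5} --1--> {q1,q2,q5}  [new]
{q0,q4,q5} --0--> {q0,q1,q3,q5}  [new]
{q0,q4,q5} --1--> {q0,q1,q2,q4,q5}  [new]
{q1,q2,q5} --0--> {q0,q1,q4,q5}  [new]
{q1,q2,q5} --1--> {q0,q1,q2,q3,q5}  [new]
{q0,q1,q3,q5} --0--> {q0,q1,q3,q4,q5}  [new]
{q0,q1,q3,q5} --1--> {q0,q1,q2,q4,q5}  [seen]
{q0,q1,q2,q4,q5} --0--> {q0,q1,q3,q4,q5}  [seen]
{q0,q1,q2,q4,q5} --1--> {q0,q1,q2,q3,q4,q5}  [new]
{q0,q1,q4,q5} --0--> {q0,q1,q3,q4,q5}  [seen]
{q0,q1,q4,q5} --1--> {q0,q1,q2,q4,q5}  [seen]
{q0,q1,q2,q3,q5} --0--> {q0,q1,q3,q4,q5}  [seen]
{q0,q1,q2,q3,q5} --1--> {q0,q1,q2,q3,q4,q5}  [seen]
{q0,q1,q3,q4,q5} --0--> {q0,q1,q3,q4,q5}  [seen]
{q0,q1,q3,q4,q5} --1--> {q0,q1,q2,q4,q5}  [seen]
{q0,q1,q2,q3,q4,q5} --0--> {q0,q1,q3,q4,q5}  [seen]
{q0,q1,q2,q3,q4,q5} --1--> {q0,q1,q2,q3,q4,q5}  [seen]
Reachable DFA states: {q0}, {q1,q5}, {q0,q4,q5}, {q1,q2,q5}, {q0,q1,q3,q5}, {q0,q1,q2,q4,q5}, {q0,q1,q4,q5}, {q0,q1,q2,q3,q5}, {q0,q1,q3,q4,q5}, {q0,q1,q2,q3,q4,q5}.
{q1,q5} is among them.

yes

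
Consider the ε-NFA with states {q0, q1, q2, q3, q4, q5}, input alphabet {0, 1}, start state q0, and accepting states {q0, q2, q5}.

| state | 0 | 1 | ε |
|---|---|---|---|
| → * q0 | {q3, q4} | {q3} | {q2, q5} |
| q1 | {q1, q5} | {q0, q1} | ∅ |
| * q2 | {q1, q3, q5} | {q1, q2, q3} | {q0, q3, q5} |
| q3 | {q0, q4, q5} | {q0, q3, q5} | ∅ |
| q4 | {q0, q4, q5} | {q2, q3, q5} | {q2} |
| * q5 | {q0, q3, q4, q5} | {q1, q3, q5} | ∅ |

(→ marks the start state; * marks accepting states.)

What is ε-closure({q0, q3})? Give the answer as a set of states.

Begin with {q0, q3}.
q0 →ε {q2, q5}; add q2, q5.
ε-closure = {q0, q2, q3, q5}.

{q0, q2, q3, q5}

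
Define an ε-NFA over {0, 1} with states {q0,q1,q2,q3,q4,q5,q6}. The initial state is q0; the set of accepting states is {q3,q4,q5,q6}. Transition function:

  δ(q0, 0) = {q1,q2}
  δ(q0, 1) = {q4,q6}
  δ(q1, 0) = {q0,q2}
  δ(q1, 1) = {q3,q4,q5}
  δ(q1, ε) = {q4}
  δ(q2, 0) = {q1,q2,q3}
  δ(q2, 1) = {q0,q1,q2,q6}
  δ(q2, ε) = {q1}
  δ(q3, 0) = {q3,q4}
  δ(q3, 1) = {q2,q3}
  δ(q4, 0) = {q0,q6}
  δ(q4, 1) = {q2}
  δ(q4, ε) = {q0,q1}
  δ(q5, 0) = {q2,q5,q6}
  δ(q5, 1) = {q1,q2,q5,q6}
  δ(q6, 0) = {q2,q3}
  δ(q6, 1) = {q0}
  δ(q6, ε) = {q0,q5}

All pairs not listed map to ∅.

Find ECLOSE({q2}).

Begin with {q2}.
q2 →ε {q1}; add q1.
q1 →ε {q4}; add q4.
q4 →ε {q0,q1}; add q0.
ε-closure = {q0,q1,q2,q4}.

{q0,q1,q2,q4}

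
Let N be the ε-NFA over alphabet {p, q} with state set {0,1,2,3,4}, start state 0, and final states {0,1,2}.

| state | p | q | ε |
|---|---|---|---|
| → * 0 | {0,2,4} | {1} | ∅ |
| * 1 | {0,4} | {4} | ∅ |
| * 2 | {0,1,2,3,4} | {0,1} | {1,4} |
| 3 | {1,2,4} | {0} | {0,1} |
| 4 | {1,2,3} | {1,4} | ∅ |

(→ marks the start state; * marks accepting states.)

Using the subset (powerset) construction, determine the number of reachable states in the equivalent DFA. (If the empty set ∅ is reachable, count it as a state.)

Start state of the DFA: {0} (ε-closure of the NFA start).
{0} --p--> {0,1,2,4}  [new]
{0} --q--> {1}  [new]
{0,1,2,4} --p--> {0,1,2,3,4}  [new]
{0,1,2,4} --q--> {0,1,4}  [new]
{1} --p--> {0,4}  [new]
{1} --q--> {4}  [new]
{0,1,2,3,4} --p--> {0,1,2,3,4}  [seen]
{0,1,2,3,4} --q--> {0,1,4}  [seen]
{0,1,4} --p--> {0,1,2,3,4}  [seen]
{0,1,4} --q--> {1,4}  [new]
{0,4} --p--> {0,1,2,3,4}  [seen]
{0,4} --q--> {1,4}  [seen]
{4} --p--> {0,1,2,3,4}  [seen]
{4} --q--> {1,4}  [seen]
{1,4} --p--> {0,1,2,3,4}  [seen]
{1,4} --q--> {1,4}  [seen]
Reachable DFA states: {0}, {0,1,2,4}, {1}, {0,1,2,3,4}, {0,1,4}, {0,4}, {4}, {1,4}.

8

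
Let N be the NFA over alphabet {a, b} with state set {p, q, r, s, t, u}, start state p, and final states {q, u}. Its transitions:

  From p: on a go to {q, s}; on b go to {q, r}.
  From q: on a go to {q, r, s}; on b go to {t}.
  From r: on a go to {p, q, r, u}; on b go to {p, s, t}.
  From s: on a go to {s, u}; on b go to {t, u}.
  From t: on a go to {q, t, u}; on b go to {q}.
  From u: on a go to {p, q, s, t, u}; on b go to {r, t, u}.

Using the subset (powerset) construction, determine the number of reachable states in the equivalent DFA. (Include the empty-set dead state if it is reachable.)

Start state of the DFA: {p}.
{p} --a--> {q, s}  [new]
{p} --b--> {q, r}  [new]
{q, s} --a--> {q, r, s, u}  [new]
{q, s} --b--> {t, u}  [new]
{q, r} --a--> {p, q, r, s, u}  [new]
{q, r} --b--> {p, s, t}  [new]
{q, r, s, u} --a--> {p, q, r, s, t, u}  [new]
{q, r, s, u} --b--> {p, r, s, t, u}  [new]
{t, u} --a--> {p, q, s, t, u}  [new]
{t, u} --b--> {q, r, t, u}  [new]
{p, q, r, s, u} --a--> {p, q, r, s, t, u}  [seen]
{p, q, r, s, u} --b--> {p, q, r, s, t, u}  [seen]
{p, s, t} --a--> {q, s, t, u}  [new]
{p, s, t} --b--> {q, r, t, u}  [seen]
{p, q, r, s, t, u} --a--> {p, q, r, s, t, u}  [seen]
{p, q, r, s, t, u} --b--> {p, q, r, s, t, u}  [seen]
{p, r, s, t, u} --a--> {p, q, r, s, t, u}  [seen]
{p, r, s, t, u} --b--> {p, q, r, s, t, u}  [seen]
{p, q, s, t, u} --a--> {p, q, r, s, t, u}  [seen]
{p, q, s, t, u} --b--> {q, r, t, u}  [seen]
{q, r, t, u} --a--> {p, q, r, s, t, u}  [seen]
{q, r, t, u} --b--> {p, q, r, s, t, u}  [seen]
{q, s, t, u} --a--> {p, q, r, s, t, u}  [seen]
{q, s, t, u} --b--> {q, r, t, u}  [seen]
Reachable DFA states: {p}, {q, s}, {q, r}, {q, r, s, u}, {t, u}, {p, q, r, s, u}, {p, s, t}, {p, q, r, s, t, u}, {p, r, s, t, u}, {p, q, s, t, u}, {q, r, t, u}, {q, s, t, u}.

12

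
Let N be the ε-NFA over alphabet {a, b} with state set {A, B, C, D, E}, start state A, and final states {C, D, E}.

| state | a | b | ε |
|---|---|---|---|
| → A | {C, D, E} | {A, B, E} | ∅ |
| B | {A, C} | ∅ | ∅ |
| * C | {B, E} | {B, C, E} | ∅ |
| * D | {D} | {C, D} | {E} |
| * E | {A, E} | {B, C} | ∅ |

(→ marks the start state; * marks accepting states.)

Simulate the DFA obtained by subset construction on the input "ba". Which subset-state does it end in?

{A, C, D, E}

Start: {A}.
δ(A,b) = {A, B, E}.
Union: {A, B, E}.
After b: {A, B, E}.
δ(A,a) = {C, D, E}; δ(B,a) = {A, C}; δ(E,a) = {A, E}.
Union: {A, C, D, E}.
After a: {A, C, D, E}.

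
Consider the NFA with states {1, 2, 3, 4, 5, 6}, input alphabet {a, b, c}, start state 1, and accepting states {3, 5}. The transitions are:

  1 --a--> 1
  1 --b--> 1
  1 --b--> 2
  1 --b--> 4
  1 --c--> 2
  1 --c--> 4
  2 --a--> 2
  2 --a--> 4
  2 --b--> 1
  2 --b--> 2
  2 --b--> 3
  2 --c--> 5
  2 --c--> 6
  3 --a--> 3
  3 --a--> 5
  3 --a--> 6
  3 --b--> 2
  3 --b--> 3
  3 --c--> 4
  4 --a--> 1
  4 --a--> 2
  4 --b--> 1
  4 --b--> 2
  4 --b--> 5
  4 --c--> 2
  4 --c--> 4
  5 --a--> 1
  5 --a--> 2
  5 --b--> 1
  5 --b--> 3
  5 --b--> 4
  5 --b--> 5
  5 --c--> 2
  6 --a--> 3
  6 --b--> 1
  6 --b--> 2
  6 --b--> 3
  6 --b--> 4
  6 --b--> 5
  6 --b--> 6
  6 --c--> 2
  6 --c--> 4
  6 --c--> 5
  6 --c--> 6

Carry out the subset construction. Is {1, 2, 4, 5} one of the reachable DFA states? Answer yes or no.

no

Start state of the DFA: {1}.
{1} --a--> {1}  [seen]
{1} --b--> {1, 2, 4}  [new]
{1} --c--> {2, 4}  [new]
{1, 2, 4} --a--> {1, 2, 4}  [seen]
{1, 2, 4} --b--> {1, 2, 3, 4, 5}  [new]
{1, 2, 4} --c--> {2, 4, 5, 6}  [new]
{2, 4} --a--> {1, 2, 4}  [seen]
{2, 4} --b--> {1, 2, 3, 5}  [new]
{2, 4} --c--> {2, 4, 5, 6}  [seen]
{1, 2, 3, 4, 5} --a--> {1, 2, 3, 4, 5, 6}  [new]
{1, 2, 3, 4, 5} --b--> {1, 2, 3, 4, 5}  [seen]
{1, 2, 3, 4, 5} --c--> {2, 4, 5, 6}  [seen]
{2, 4, 5, 6} --a--> {1, 2, 3, 4}  [new]
{2, 4, 5, 6} --b--> {1, 2, 3, 4, 5, 6}  [seen]
{2, 4, 5, 6} --c--> {2, 4, 5, 6}  [seen]
{1, 2, 3, 5} --a--> {1, 2, 3, 4, 5, 6}  [seen]
{1, 2, 3, 5} --b--> {1, 2, 3, 4, 5}  [seen]
{1, 2, 3, 5} --c--> {2, 4, 5, 6}  [seen]
{1, 2, 3, 4, 5, 6} --a--> {1, 2, 3, 4, 5, 6}  [seen]
{1, 2, 3, 4, 5, 6} --b--> {1, 2, 3, 4, 5, 6}  [seen]
{1, 2, 3, 4, 5, 6} --c--> {2, 4, 5, 6}  [seen]
{1, 2, 3, 4} --a--> {1, 2, 3, 4, 5, 6}  [seen]
{1, 2, 3, 4} --b--> {1, 2, 3, 4, 5}  [seen]
{1, 2, 3, 4} --c--> {2, 4, 5, 6}  [seen]
Reachable DFA states: {1}, {1, 2, 4}, {2, 4}, {1, 2, 3, 4, 5}, {2, 4, 5, 6}, {1, 2, 3, 5}, {1, 2, 3, 4, 5, 6}, {1, 2, 3, 4}.
{1, 2, 4, 5} is not among them.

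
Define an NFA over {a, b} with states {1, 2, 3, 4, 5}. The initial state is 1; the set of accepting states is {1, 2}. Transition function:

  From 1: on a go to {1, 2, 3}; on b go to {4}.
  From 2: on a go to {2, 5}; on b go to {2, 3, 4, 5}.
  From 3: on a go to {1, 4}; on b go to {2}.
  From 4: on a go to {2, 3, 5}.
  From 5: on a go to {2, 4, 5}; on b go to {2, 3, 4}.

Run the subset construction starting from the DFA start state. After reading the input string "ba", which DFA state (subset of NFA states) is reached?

{2, 3, 5}

Start: {1}.
δ(1,b) = {4}.
Union: {4}.
After b: {4}.
δ(4,a) = {2, 3, 5}.
Union: {2, 3, 5}.
After a: {2, 3, 5}.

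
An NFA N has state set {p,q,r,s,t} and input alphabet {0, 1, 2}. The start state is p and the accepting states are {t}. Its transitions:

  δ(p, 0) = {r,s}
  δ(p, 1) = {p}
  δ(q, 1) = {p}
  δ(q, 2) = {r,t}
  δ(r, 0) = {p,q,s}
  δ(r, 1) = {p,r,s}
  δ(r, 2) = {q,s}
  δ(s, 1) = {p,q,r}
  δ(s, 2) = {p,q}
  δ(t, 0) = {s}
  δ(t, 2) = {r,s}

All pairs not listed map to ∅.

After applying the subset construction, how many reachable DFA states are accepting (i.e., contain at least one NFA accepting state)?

3

Start state of the DFA: {p}.
{p} --0--> {r,s}  [new]
{p} --1--> {p}  [seen]
{p} --2--> ∅  [new]
{r,s} --0--> {p,q,s}  [new]
{r,s} --1--> {p,q,r,s}  [new]
{r,s} --2--> {p,q,s}  [seen]
∅ --0--> ∅  [seen]
∅ --1--> ∅  [seen]
∅ --2--> ∅  [seen]
{p,q,s} --0--> {r,s}  [seen]
{p,q,s} --1--> {p,q,r}  [new]
{p,q,s} --2--> {p,q,r,t}  [new]
{p,q,r,s} --0--> {p,q,r,s}  [seen]
{p,q,r,s} --1--> {p,q,r,s}  [seen]
{p,q,r,s} --2--> {p,q,r,s,t}  [new]
{p,q,r} --0--> {p,q,r,s}  [seen]
{p,q,r} --1--> {p,r,s}  [new]
{p,q,r} --2--> {q,r,s,t}  [new]
{p,q,r,t} --0--> {p,q,r,s}  [seen]
{p,q,r,t} --1--> {p,r,s}  [seen]
{p,q,r,t} --2--> {q,r,s,t}  [seen]
{p,q,r,s,t} --0--> {p,q,r,s}  [seen]
{p,q,r,s,t} --1--> {p,q,r,s}  [seen]
{p,q,r,s,t} --2--> {p,q,r,s,t}  [seen]
{p,r,s} --0--> {p,q,r,s}  [seen]
{p,r,s} --1--> {p,q,r,s}  [seen]
{p,r,s} --2--> {p,q,s}  [seen]
{q,r,s,t} --0--> {p,q,s}  [seen]
{q,r,s,t} --1--> {p,q,r,s}  [seen]
{q,r,s,t} --2--> {p,q,r,s,t}  [seen]
Reachable DFA states: {p}, {r,s}, ∅, {p,q,s}, {p,q,r,s}, {p,q,r}, {p,q,r,t}, {p,q,r,s,t}, {p,r,s}, {q,r,s,t}.
Accepting DFA states (contain an NFA accepting state): {p,q,r,t}, {p,q,r,s,t}, {q,r,s,t}.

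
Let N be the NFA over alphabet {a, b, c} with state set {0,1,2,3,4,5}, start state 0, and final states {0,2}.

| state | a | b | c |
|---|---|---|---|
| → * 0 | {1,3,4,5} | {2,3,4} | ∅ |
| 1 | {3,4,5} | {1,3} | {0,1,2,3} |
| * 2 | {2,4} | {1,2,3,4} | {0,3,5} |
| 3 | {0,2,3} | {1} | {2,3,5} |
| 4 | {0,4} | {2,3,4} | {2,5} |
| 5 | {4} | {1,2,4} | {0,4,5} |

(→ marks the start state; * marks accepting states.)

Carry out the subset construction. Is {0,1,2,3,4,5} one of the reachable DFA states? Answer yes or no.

yes

Start state of the DFA: {0}.
{0} --a--> {1,3,4,5}  [new]
{0} --b--> {2,3,4}  [new]
{0} --c--> ∅  [new]
{1,3,4,5} --a--> {0,2,3,4,5}  [new]
{1,3,4,5} --b--> {1,2,3,4}  [new]
{1,3,4,5} --c--> {0,1,2,3,4,5}  [new]
{2,3,4} --a--> {0,2,3,4}  [new]
{2,3,4} --b--> {1,2,3,4}  [seen]
{2,3,4} --c--> {0,2,3,5}  [new]
∅ --a--> ∅  [seen]
∅ --b--> ∅  [seen]
∅ --c--> ∅  [seen]
{0,2,3,4,5} --a--> {0,1,2,3,4,5}  [seen]
{0,2,3,4,5} --b--> {1,2,3,4}  [seen]
{0,2,3,4,5} --c--> {0,2,3,4,5}  [seen]
{1,2,3,4} --a--> {0,2,3,4,5}  [seen]
{1,2,3,4} --b--> {1,2,3,4}  [seen]
{1,2,3,4} --c--> {0,1,2,3,5}  [new]
{0,1,2,3,4,5} --a--> {0,1,2,3,4,5}  [seen]
{0,1,2,3,4,5} --b--> {1,2,3,4}  [seen]
{0,1,2,3,4,5} --c--> {0,1,2,3,4,5}  [seen]
{0,2,3,4} --a--> {0,1,2,3,4,5}  [seen]
{0,2,3,4} --b--> {1,2,3,4}  [seen]
{0,2,3,4} --c--> {0,2,3,5}  [seen]
{0,2,3,5} --a--> {0,1,2,3,4,5}  [seen]
{0,2,3,5} --b--> {1,2,3,4}  [seen]
{0,2,3,5} --c--> {0,2,3,4,5}  [seen]
{0,1,2,3,5} --a--> {0,1,2,3,4,5}  [seen]
{0,1,2,3,5} --b--> {1,2,3,4}  [seen]
{0,1,2,3,5} --c--> {0,1,2,3,4,5}  [seen]
Reachable DFA states: {0}, {1,3,4,5}, {2,3,4}, ∅, {0,2,3,4,5}, {1,2,3,4}, {0,1,2,3,4,5}, {0,2,3,4}, {0,2,3,5}, {0,1,2,3,5}.
{0,1,2,3,4,5} is among them.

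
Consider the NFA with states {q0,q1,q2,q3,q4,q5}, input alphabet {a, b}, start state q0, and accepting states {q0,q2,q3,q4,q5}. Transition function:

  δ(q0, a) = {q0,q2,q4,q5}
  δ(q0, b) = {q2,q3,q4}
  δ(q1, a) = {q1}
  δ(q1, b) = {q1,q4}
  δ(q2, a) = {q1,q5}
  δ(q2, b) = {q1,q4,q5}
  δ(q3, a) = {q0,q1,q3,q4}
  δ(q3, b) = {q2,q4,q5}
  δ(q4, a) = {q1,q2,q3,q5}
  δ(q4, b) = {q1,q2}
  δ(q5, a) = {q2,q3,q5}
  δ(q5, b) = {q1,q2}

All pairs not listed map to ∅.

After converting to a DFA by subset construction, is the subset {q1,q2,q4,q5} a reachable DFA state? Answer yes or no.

yes

Start state of the DFA: {q0}.
{q0} --a--> {q0,q2,q4,q5}  [new]
{q0} --b--> {q2,q3,q4}  [new]
{q0,q2,q4,q5} --a--> {q0,q1,q2,q3,q4,q5}  [new]
{q0,q2,q4,q5} --b--> {q1,q2,q3,q4,q5}  [new]
{q2,q3,q4} --a--> {q0,q1,q2,q3,q4,q5}  [seen]
{q2,q3,q4} --b--> {q1,q2,q4,q5}  [new]
{q0,q1,q2,q3,q4,q5} --a--> {q0,q1,q2,q3,q4,q5}  [seen]
{q0,q1,q2,q3,q4,q5} --b--> {q1,q2,q3,q4,q5}  [seen]
{q1,q2,q3,q4,q5} --a--> {q0,q1,q2,q3,q4,q5}  [seen]
{q1,q2,q3,q4,q5} --b--> {q1,q2,q4,q5}  [seen]
{q1,q2,q4,q5} --a--> {q1,q2,q3,q5}  [new]
{q1,q2,q4,q5} --b--> {q1,q2,q4,q5}  [seen]
{q1,q2,q3,q5} --a--> {q0,q1,q2,q3,q4,q5}  [seen]
{q1,q2,q3,q5} --b--> {q1,q2,q4,q5}  [seen]
Reachable DFA states: {q0}, {q0,q2,q4,q5}, {q2,q3,q4}, {q0,q1,q2,q3,q4,q5}, {q1,q2,q3,q4,q5}, {q1,q2,q4,q5}, {q1,q2,q3,q5}.
{q1,q2,q4,q5} is among them.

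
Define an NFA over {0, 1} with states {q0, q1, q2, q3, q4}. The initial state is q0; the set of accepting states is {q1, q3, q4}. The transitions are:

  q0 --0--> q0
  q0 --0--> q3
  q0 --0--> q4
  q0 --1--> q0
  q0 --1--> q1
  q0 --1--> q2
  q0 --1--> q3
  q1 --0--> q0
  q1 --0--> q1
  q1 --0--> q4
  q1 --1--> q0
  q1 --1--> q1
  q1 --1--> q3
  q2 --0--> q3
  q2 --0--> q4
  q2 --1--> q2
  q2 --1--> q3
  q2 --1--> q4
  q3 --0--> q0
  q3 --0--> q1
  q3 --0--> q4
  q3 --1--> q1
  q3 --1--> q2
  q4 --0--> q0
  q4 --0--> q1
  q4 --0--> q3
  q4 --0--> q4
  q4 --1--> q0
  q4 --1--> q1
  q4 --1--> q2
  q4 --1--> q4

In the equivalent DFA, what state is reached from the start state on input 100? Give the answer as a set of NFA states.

{q0, q1, q3, q4}

Start: {q0}.
δ(q0,1) = {q0, q1, q2, q3}.
Union: {q0, q1, q2, q3}.
After 1: {q0, q1, q2, q3}.
δ(q0,0) = {q0, q3, q4}; δ(q1,0) = {q0, q1, q4}; δ(q2,0) = {q3, q4}; δ(q3,0) = {q0, q1, q4}.
Union: {q0, q1, q3, q4}.
After 0: {q0, q1, q3, q4}.
δ(q0,0) = {q0, q3, q4}; δ(q1,0) = {q0, q1, q4}; δ(q3,0) = {q0, q1, q4}; δ(q4,0) = {q0, q1, q3, q4}.
Union: {q0, q1, q3, q4}.
After 0: {q0, q1, q3, q4}.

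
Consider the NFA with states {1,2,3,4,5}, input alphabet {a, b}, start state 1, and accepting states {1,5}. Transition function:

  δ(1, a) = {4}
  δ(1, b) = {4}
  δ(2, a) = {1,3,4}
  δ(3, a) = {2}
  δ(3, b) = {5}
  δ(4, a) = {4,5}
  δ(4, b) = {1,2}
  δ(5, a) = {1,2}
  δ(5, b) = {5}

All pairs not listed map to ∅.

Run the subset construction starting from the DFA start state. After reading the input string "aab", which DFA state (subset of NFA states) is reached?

{1,2,5}

Start: {1}.
δ(1,a) = {4}.
Union: {4}.
After a: {4}.
δ(4,a) = {4,5}.
Union: {4,5}.
After a: {4,5}.
δ(4,b) = {1,2}; δ(5,b) = {5}.
Union: {1,2,5}.
After b: {1,2,5}.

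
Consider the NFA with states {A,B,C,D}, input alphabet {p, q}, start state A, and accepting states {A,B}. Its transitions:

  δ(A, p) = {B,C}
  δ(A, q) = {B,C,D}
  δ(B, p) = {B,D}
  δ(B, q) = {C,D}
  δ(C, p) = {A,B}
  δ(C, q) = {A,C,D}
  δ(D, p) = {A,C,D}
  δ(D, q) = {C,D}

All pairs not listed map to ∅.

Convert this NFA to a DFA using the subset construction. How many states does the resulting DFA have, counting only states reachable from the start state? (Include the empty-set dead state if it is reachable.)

Start state of the DFA: {A}.
{A} --p--> {B,C}  [new]
{A} --q--> {B,C,D}  [new]
{B,C} --p--> {A,B,D}  [new]
{B,C} --q--> {A,C,D}  [new]
{B,C,D} --p--> {A,B,C,D}  [new]
{B,C,D} --q--> {A,C,D}  [seen]
{A,B,D} --p--> {A,B,C,D}  [seen]
{A,B,D} --q--> {B,C,D}  [seen]
{A,C,D} --p--> {A,B,C,D}  [seen]
{A,C,D} --q--> {A,B,C,D}  [seen]
{A,B,C,D} --p--> {A,B,C,D}  [seen]
{A,B,C,D} --q--> {A,B,C,D}  [seen]
Reachable DFA states: {A}, {B,C}, {B,C,D}, {A,B,D}, {A,C,D}, {A,B,C,D}.

6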